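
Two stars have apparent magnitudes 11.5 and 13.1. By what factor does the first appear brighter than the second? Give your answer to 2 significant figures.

Magnitude difference = -1.6
Flux ratio = 10^(−0.4 Δm) = 10^(−0.4 × -1.6) = 10^0.640 = 4.365

4.4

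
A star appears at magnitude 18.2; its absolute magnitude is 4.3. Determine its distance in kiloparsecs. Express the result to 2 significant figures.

d ≈ 6.0 kpc

μ = m − M = 13.900
m − M = 5 log₁₀ d − 5
log₁₀ d = (m − M)/5 + 1 = 3.7800
d = 10^3.7800 = 6026 pc
= 6.026 kpc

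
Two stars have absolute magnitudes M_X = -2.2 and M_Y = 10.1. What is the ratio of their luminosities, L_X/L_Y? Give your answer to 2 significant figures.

L_X/L_Y ≈ 83000

ΔM = M_X − M_Y = -12.3
L_X/L_Y = 10^(−0.4 ΔM) = 10^4.920 = 83180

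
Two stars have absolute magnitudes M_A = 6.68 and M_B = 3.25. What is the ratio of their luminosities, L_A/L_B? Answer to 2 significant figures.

L_A/L_B ≈ 0.042

ΔM = M_A − M_B = 3.43
L_A/L_B = 10^(−0.4 ΔM) = 10^-1.372 = 0.04246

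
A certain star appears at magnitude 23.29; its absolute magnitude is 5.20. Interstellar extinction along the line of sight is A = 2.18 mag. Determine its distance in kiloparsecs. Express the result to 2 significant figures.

m − M = 5 log₁₀(d/10 pc) + A  ⇒  23.29 − (5.20) − 2.18 = 5 log₁₀(d/10)
15.910 = 5 log₁₀(d/10)
log₁₀ d = (m − M − A)/5 + 1 = 4.1820
d = 10^4.1820 = 15210 pc
= 15.21 kpc

d ≈ 15 kpc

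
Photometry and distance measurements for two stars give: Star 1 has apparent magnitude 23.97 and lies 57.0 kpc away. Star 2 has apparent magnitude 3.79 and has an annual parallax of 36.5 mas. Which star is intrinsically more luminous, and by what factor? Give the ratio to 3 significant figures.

Star 1: d = 57.0 kpc = 57000 pc
Star 1: M = m − 5 log₁₀ d + 5 = 23.97 − 5·4.7559 + 5 = 5.191
Star 2: p = 36.5 mas = 0.0365″ → d = 1/p = 27.40 pc
Star 2: M = m − 5 log₁₀ d + 5 = 3.79 − 5·1.4377 + 5 = 1.601
ΔM = M_1 − M_2 = 5.191 − (1.601) = 3.589; smaller M is more luminous → Star 2.
L ratio = 10^(0.4 |ΔM|) = 10^1.436 = 27.27

Star 2 is more luminous, by a factor of 27.3.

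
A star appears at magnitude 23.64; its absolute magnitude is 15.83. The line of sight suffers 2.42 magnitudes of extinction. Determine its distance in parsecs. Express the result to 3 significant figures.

d ≈ 120 pc

m − M = 5 log₁₀(d/10 pc) + A  ⇒  23.64 − (15.83) − 2.42 = 5 log₁₀(d/10)
5.390 = 5 log₁₀(d/10)
log₁₀ d = (m − M − A)/5 + 1 = 2.0780
d = 10^2.0780 = 119.7 pc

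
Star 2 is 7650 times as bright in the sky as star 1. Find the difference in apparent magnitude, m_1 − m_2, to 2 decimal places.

Pogson: Δm = −2.5 log₁₀(ratio) = −2.5 log₁₀(7650) = −2.5 × 3.8837 = -9.709
Star 2 is brighter so has the smaller magnitude: m_1 − m_2 is positive.

m_1 − m_2 ≈ 9.71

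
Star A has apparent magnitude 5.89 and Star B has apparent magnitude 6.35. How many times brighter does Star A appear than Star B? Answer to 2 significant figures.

1.5

Δm = 5.89 − (6.35) = -0.46
Flux ratio = 10^(−0.4 Δm) = 10^(−0.4 × -0.46) = 10^0.184 = 1.528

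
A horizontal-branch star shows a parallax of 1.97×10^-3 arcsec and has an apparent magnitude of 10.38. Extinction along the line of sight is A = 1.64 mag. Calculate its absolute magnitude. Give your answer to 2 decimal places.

M ≈ 0.21

d = 1/p = 1/1.97×10^-3″ = 507.6 pc
5 log₁₀(d/10 pc) = 5 log₁₀(507.6) − 5 = 8.528
M = m − 5 log₁₀(d/10) − A = 10.38 − 8.528 − 1.64 = 0.212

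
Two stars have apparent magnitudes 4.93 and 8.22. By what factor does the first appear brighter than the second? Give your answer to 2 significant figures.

Δm = 4.93 − (8.22) = -3.29
Flux ratio = 10^(−0.4 Δm) = 10^(−0.4 × -3.29) = 10^1.316 = 20.70

21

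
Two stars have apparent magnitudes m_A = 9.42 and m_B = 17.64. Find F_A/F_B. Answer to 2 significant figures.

Magnitude difference = -8.22
Flux ratio = 10^(−0.4 Δm) = 10^(−0.4 × -8.22) = 10^3.288 = 1941

F_A/F_B ≈ 1900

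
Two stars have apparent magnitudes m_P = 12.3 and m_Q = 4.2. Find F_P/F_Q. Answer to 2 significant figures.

F_P/F_Q ≈ 5.8×10^-4

Magnitude difference = 8.1
Flux ratio = 10^(−0.4 Δm) = 10^(−0.4 × 8.1) = 10^-3.240 = 5.754×10^-4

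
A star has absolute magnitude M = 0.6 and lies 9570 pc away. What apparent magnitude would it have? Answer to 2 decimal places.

m ≈ 15.50

m = M + 5 log₁₀ d − 5 = 0.6 + 5·3.9809 − 5 = 15.505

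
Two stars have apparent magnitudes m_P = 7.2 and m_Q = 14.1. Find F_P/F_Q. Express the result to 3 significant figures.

F_P/F_Q ≈ 575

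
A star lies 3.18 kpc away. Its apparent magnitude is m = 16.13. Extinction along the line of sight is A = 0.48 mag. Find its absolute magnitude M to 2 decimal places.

d = 3.18 kpc = 3180 pc
5 log₁₀(d/10 pc) = 5 log₁₀(3180) − 5 = 12.512
M = m − 5 log₁₀(d/10) − A = 16.13 − 12.512 − 0.48 = 3.138

M ≈ 3.14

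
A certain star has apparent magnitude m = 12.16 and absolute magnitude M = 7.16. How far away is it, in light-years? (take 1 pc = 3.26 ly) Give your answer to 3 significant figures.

Distance modulus: m − M = 12.16 − (7.16) = 5.000
m − M = 5 log₁₀ d − 5
log₁₀ d = (m − M)/5 + 1 = 2.0000
d = 10^2.0000 = 100.0 pc
= 326.0 ly

d ≈ 326 ly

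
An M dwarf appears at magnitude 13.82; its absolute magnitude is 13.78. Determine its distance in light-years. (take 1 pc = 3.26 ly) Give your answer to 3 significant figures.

d ≈ 33.2 ly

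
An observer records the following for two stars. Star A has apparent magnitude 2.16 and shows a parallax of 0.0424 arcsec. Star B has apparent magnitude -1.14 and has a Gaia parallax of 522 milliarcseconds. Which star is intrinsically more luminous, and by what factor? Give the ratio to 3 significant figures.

Star A is more luminous, by a factor of 7.25.

Star A: d = 1/p = 1/0.0424″ = 23.58 pc
Star A: M = m − 5 log₁₀ d + 5 = 2.16 − 5·1.3726 + 5 = 0.297
Star B: p = 522 mas = 0.522″ → d = 1/p = 1.916 pc
Star B: M = m − 5 log₁₀ d + 5 = -1.14 − 5·0.2823 + 5 = 2.448
ΔM = M_A − M_B = 0.297 − (2.448) = -2.152; smaller M is more luminous → Star A.
L ratio = 10^(0.4 |ΔM|) = 10^0.861 = 7.255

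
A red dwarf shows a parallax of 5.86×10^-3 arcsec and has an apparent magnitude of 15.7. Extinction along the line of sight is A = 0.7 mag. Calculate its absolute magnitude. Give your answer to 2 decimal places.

M ≈ 8.84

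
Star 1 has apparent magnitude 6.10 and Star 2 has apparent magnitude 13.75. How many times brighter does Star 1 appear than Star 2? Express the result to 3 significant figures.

Magnitude difference = -7.65
Flux ratio = 10^(−0.4 Δm) = 10^(−0.4 × -7.65) = 10^3.060 = 1148

1150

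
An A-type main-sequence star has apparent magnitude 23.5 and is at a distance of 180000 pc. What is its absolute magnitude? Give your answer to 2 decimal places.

M ≈ 2.22

5 log₁₀(d/10 pc) = 5 log₁₀(180000) − 5 = 21.276
M = m − 5 log₁₀(d/10) = 23.5 − 21.276 = 2.224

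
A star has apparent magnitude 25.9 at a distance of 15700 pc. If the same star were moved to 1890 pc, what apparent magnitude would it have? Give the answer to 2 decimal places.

m ≈ 21.30

Flux ∝ 1/d², so Δm = 5 log₁₀(d₂/d₁) = 5 log₁₀(1890/15700) = -4.597
m₂ = m₁ + Δm = 25.9 + (-4.597) = 21.303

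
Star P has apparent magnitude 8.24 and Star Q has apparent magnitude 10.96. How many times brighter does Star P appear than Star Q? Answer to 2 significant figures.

12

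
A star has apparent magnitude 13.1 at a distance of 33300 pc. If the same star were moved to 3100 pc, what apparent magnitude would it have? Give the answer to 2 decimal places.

Flux ∝ 1/d², so Δm = 5 log₁₀(d₂/d₁) = 5 log₁₀(3100/33300) = -5.155
m₂ = m₁ + Δm = 13.1 + (-5.155) = 7.945

m ≈ 7.94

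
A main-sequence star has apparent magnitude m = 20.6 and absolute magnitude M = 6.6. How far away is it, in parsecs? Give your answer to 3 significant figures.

Distance modulus: m − M = 20.6 − (6.6) = 14.000
m − M = 5 log₁₀ d − 5
log₁₀ d = (m − M)/5 + 1 = 3.8000
d = 10^3.8000 = 6310 pc

d ≈ 6310 pc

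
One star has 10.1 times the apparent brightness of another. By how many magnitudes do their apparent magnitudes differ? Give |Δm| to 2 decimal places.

|Δm| ≈ 2.51

Pogson: Δm = −2.5 log₁₀(ratio) = −2.5 log₁₀(10.1) = −2.5 × 1.0043 = -2.511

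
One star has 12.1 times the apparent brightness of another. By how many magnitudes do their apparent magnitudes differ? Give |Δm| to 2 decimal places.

|Δm| ≈ 2.71

Pogson: Δm = −2.5 log₁₀(ratio) = −2.5 log₁₀(12.1) = −2.5 × 1.0828 = -2.707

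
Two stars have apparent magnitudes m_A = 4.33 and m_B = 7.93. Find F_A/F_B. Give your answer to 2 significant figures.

F_A/F_B ≈ 28

Δm = 4.33 − (7.93) = -3.60
Flux ratio = 10^(−0.4 Δm) = 10^(−0.4 × -3.60) = 10^1.440 = 27.54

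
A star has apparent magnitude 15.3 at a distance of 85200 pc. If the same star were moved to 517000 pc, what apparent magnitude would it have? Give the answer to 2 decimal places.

m ≈ 19.22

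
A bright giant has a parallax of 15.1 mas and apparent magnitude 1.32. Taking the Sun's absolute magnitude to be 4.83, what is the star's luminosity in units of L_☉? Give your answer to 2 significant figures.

d = 1/p = 1000/15.1 mas = 66.23 pc
M = m − 5 log₁₀ d + 5 = 1.32 − 5·1.8210 + 5 = -2.785
M − M_☉ = -2.785 − 4.83 = -7.615
L/L_☉ = 10^(−0.4 × -7.615) = 1112

L/L_☉ ≈ 1100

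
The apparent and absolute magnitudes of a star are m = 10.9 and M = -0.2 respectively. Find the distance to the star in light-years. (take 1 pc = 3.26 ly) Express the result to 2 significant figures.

d ≈ 5400 ly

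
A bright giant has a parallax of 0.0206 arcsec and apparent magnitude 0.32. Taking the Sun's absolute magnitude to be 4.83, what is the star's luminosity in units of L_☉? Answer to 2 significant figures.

d = 1/p = 1/0.0206″ = 48.54 pc
M = m − 5 log₁₀ d + 5 = 0.32 − 5·1.6861 + 5 = -3.111
M − M_☉ = -3.111 − 4.83 = -7.941
L/L_☉ = 10^(−0.4 × -7.941) = 1501

L/L_☉ ≈ 1500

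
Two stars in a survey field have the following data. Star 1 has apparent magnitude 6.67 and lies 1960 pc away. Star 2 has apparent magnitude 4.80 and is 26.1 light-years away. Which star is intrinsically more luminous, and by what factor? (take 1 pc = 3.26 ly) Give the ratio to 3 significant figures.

Star 1: M = m − 5 log₁₀ d + 5 = 6.67 − 5·3.2923 + 5 = -4.791
Star 2: d = 26.1 ly / 3.26 = 8.006 pc
Star 2: M = m − 5 log₁₀ d + 5 = 4.80 − 5·0.9034 + 5 = 5.283
ΔM = M_1 − M_2 = -4.791 − (5.283) = -10.074; smaller M is more luminous → Star 1.
L ratio = 10^(0.4 |ΔM|) = 10^4.030 = 10710

Star 1 is more luminous, by a factor of 10700.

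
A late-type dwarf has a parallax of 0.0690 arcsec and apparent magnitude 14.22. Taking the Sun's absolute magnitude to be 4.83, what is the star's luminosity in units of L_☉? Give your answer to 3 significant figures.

L/L_☉ ≈ 3.68×10^-4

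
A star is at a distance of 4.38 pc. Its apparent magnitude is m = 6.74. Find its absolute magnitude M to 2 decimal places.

M ≈ 8.53

5 log₁₀(d/10 pc) = 5 log₁₀(4.380) − 5 = -1.793
M = m − 5 log₁₀(d/10) = 6.74 + 1.793 = 8.533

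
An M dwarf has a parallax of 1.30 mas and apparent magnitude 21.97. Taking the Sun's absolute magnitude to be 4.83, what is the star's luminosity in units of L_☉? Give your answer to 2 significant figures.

L/L_☉ ≈ 8.2×10^-4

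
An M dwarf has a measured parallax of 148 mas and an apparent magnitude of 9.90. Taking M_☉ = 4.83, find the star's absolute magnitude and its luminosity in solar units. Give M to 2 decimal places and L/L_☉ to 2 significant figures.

d = 1/p = 1000/148 mas = 6.757 pc
M = m − 5 log₁₀ d + 5 = 9.90 − 5·0.8297 + 5 = 10.751
M − M_☉ = 10.751 − 4.83 = 5.921
L/L_☉ = 10^(−0.4 × 5.921) = 4.280×10^-3

M ≈ 10.75; L/L_☉ ≈ 4.3×10^-3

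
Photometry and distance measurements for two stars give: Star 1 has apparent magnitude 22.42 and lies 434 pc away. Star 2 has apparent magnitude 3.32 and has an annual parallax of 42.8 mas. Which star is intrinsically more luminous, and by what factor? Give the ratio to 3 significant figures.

Star 1: M = m − 5 log₁₀ d + 5 = 22.42 − 5·2.6375 + 5 = 14.233
Star 2: p = 42.8 mas = 0.0428″ → d = 1/p = 23.36 pc
Star 2: M = m − 5 log₁₀ d + 5 = 3.32 − 5·1.3686 + 5 = 1.477
ΔM = M_1 − M_2 = 14.233 − (1.477) = 12.755; smaller M is more luminous → Star 2.
L ratio = 10^(0.4 |ΔM|) = 10^5.102 = 126500

Star 2 is more luminous, by a factor of 127000.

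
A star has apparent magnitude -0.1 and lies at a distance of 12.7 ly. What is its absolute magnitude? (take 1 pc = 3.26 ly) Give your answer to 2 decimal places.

M ≈ 1.95

d = 12.7 ly / 3.26 = 3.896 pc
5 log₁₀(d/10 pc) = 5 log₁₀(3.896) − 5 = -2.047
M = m − 5 log₁₀(d/10) = -0.1 + 2.047 = 1.947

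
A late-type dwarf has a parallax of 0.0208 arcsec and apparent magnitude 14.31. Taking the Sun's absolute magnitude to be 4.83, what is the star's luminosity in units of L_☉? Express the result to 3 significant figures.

d = 1/p = 1/0.0208″ = 48.08 pc
M = m − 5 log₁₀ d + 5 = 14.31 − 5·1.6819 + 5 = 10.900
M − M_☉ = 10.900 − 4.83 = 6.070
L/L_☉ = 10^(−0.4 × 6.070) = 3.731×10^-3

L/L_☉ ≈ 3.73×10^-3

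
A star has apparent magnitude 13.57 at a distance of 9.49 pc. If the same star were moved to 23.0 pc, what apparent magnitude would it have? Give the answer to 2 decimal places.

m ≈ 15.49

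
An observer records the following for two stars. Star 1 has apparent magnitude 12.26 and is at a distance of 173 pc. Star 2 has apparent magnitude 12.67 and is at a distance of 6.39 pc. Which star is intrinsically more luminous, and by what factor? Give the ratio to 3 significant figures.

Star 1 is more luminous, by a factor of 1070.

Star 1: M = m − 5 log₁₀ d + 5 = 12.26 − 5·2.2380 + 5 = 6.070
Star 2: M = m − 5 log₁₀ d + 5 = 12.67 − 5·0.8055 + 5 = 13.642
ΔM = M_1 − M_2 = 6.070 − (13.642) = -7.573; smaller M is more luminous → Star 1.
L ratio = 10^(0.4 |ΔM|) = 10^3.029 = 1069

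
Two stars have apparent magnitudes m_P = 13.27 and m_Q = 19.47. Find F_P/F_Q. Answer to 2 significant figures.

F_P/F_Q ≈ 300

Δm = 13.27 − (19.47) = -6.20
Flux ratio = 10^(−0.4 Δm) = 10^(−0.4 × -6.20) = 10^2.480 = 302.0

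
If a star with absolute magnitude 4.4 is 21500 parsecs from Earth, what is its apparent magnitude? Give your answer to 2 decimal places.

m = M + 5 log₁₀ d − 5 = 4.4 + 5·4.3324 − 5 = 21.062

m ≈ 21.06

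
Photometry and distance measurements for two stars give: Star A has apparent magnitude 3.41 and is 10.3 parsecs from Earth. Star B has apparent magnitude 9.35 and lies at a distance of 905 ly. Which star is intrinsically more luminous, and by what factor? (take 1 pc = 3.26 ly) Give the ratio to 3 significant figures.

Star A: M = m − 5 log₁₀ d + 5 = 3.41 − 5·1.0128 + 5 = 3.346
Star B: d = 905 ly / 3.26 = 277.6 pc
Star B: M = m − 5 log₁₀ d + 5 = 9.35 − 5·2.4434 + 5 = 2.133
ΔM = M_A − M_B = 3.346 − (2.133) = 1.213; smaller M is more luminous → Star B.
L ratio = 10^(0.4 |ΔM|) = 10^0.485 = 3.056

Star B is more luminous, by a factor of 3.06.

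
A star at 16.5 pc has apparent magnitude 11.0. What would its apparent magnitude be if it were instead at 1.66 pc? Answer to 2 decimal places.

Flux ∝ 1/d², so Δm = 5 log₁₀(d₂/d₁) = 5 log₁₀(1.66/16.5) = -4.987
m₂ = m₁ + Δm = 11.0 + (-4.987) = 6.013

m ≈ 6.01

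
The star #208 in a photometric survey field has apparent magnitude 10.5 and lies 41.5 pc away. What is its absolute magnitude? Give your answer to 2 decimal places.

M ≈ 7.41

5 log₁₀(d/10 pc) = 5 log₁₀(41.50) − 5 = 3.090
M = m − 5 log₁₀(d/10) = 10.5 − 3.090 = 7.410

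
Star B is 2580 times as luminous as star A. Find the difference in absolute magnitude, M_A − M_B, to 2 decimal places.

Pogson: ΔM = −2.5 log₁₀(ratio) = −2.5 log₁₀(2580) = −2.5 × 3.4116 = -8.529
Star B is brighter so has the smaller magnitude: M_A − M_B is positive.

M_A − M_B ≈ 8.53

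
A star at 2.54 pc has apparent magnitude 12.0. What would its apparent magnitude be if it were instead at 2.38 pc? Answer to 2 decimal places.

m ≈ 11.86

Flux ∝ 1/d², so Δm = 5 log₁₀(d₂/d₁) = 5 log₁₀(2.38/2.54) = -0.141
m₂ = m₁ + Δm = 12.0 + (-0.141) = 11.859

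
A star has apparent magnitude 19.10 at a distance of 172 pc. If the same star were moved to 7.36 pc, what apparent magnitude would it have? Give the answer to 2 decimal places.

m ≈ 12.26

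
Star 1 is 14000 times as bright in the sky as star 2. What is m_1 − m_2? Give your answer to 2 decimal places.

m_1 − m_2 ≈ -10.37

Pogson: Δm = −2.5 log₁₀(ratio) = −2.5 log₁₀(14000) = −2.5 × 4.1461 = -10.365
Star 1 is brighter, so it has the smaller magnitude: the difference is negative.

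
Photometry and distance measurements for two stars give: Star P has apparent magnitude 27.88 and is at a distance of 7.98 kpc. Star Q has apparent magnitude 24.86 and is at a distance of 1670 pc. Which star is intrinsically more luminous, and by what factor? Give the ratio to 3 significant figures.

Star P: d = 7.98 kpc = 7980 pc
Star P: M = m − 5 log₁₀ d + 5 = 27.88 − 5·3.9020 + 5 = 13.370
Star Q: M = m − 5 log₁₀ d + 5 = 24.86 − 5·3.2227 + 5 = 13.746
ΔM = M_P − M_Q = 13.370 − (13.746) = -0.376; smaller M is more luminous → Star P.
L ratio = 10^(0.4 |ΔM|) = 10^0.151 = 1.414

Star P is more luminous, by a factor of 1.41.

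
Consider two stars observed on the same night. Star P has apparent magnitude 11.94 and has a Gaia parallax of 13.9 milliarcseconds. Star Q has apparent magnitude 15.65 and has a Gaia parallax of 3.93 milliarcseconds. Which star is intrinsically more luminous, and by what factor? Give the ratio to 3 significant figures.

Star P is more luminous, by a factor of 2.44.

Star P: p = 13.9 mas = 0.0139″ → d = 1/p = 71.94 pc
Star P: M = m − 5 log₁₀ d + 5 = 11.94 − 5·1.8570 + 5 = 7.655
Star Q: p = 3.93 mas = 3.93×10^-3″ → d = 1/p = 254.5 pc
Star Q: M = m − 5 log₁₀ d + 5 = 15.65 − 5·2.4056 + 5 = 8.622
ΔM = M_P − M_Q = 7.655 − (8.622) = -0.967; smaller M is more luminous → Star P.
L ratio = 10^(0.4 |ΔM|) = 10^0.387 = 2.436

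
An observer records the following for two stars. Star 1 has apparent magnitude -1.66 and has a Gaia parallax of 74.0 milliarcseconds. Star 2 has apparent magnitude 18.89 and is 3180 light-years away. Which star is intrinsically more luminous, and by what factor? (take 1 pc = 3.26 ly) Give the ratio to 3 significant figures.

Star 1: p = 74.0 mas = 0.0740″ → d = 1/p = 13.51 pc
Star 1: M = m − 5 log₁₀ d + 5 = -1.66 − 5·1.1308 + 5 = -2.314
Star 2: d = 3180 ly / 3.26 = 975.5 pc
Star 2: M = m − 5 log₁₀ d + 5 = 18.89 − 5·2.9892 + 5 = 8.944
ΔM = M_1 − M_2 = -2.314 − (8.944) = -11.258; smaller M is more luminous → Star 1.
L ratio = 10^(0.4 |ΔM|) = 10^4.503 = 31850

Star 1 is more luminous, by a factor of 31900.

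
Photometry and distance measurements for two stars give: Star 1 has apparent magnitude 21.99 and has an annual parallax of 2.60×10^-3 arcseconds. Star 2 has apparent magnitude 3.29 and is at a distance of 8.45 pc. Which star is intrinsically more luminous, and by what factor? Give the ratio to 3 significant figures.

Star 2 is more luminous, by a factor of 14600.

Star 1: d = 1/p = 1/2.60×10^-3″ = 384.6 pc
Star 1: M = m − 5 log₁₀ d + 5 = 21.99 − 5·2.5850 + 5 = 14.065
Star 2: M = m − 5 log₁₀ d + 5 = 3.29 − 5·0.9269 + 5 = 3.656
ΔM = M_1 − M_2 = 14.065 − (3.656) = 10.409; smaller M is more luminous → Star 2.
L ratio = 10^(0.4 |ΔM|) = 10^4.164 = 14580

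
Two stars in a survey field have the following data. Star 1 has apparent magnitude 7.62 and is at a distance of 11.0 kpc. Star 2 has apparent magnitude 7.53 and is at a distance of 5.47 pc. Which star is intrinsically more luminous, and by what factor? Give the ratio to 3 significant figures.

Star 1: d = 11.0 kpc = 11000 pc
Star 1: M = m − 5 log₁₀ d + 5 = 7.62 − 5·4.0414 + 5 = -7.587
Star 2: M = m − 5 log₁₀ d + 5 = 7.53 − 5·0.7380 + 5 = 8.840
ΔM = M_1 − M_2 = -7.587 − (8.840) = -16.427; smaller M is more luminous → Star 1.
L ratio = 10^(0.4 |ΔM|) = 10^6.571 = 3.722×10^6

Star 1 is more luminous, by a factor of 3.72×10^6.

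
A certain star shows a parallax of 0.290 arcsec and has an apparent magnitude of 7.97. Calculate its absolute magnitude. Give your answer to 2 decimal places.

d = 1/p = 1/0.290″ = 3.448 pc
5 log₁₀(d/10 pc) = 5 log₁₀(3.448) − 5 = -2.312
M = m − 5 log₁₀(d/10) = 7.97 + 2.312 = 10.282

M ≈ 10.28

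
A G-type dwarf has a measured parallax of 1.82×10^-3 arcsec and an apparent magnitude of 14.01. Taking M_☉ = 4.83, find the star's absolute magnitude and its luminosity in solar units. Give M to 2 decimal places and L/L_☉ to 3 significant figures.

M ≈ 5.31; L/L_☉ ≈ 0.642

d = 1/p = 1/1.82×10^-3″ = 549.5 pc
M = m − 5 log₁₀ d + 5 = 14.01 − 5·2.7399 + 5 = 5.310
M − M_☉ = 5.310 − 4.83 = 0.480
L/L_☉ = 10^(−0.4 × 0.480) = 0.6425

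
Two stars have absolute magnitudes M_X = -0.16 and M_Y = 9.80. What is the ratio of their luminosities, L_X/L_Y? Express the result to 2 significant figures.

L_X/L_Y ≈ 9600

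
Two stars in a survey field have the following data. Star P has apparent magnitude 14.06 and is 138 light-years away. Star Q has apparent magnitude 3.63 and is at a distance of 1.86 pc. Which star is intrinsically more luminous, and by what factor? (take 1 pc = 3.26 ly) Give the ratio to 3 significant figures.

Star Q is more luminous, by a factor of 28.7.

Star P: d = 138 ly / 3.26 = 42.33 pc
Star P: M = m − 5 log₁₀ d + 5 = 14.06 − 5·1.6267 + 5 = 10.927
Star Q: M = m − 5 log₁₀ d + 5 = 3.63 − 5·0.2695 + 5 = 7.282
ΔM = M_P − M_Q = 10.927 − (7.282) = 3.644; smaller M is more luminous → Star Q.
L ratio = 10^(0.4 |ΔM|) = 10^1.458 = 28.69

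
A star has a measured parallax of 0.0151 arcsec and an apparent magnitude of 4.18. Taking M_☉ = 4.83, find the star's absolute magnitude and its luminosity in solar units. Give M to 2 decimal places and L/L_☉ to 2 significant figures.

M ≈ 0.07; L/L_☉ ≈ 80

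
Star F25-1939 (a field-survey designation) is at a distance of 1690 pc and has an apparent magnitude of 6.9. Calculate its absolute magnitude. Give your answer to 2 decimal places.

M ≈ -4.24

5 log₁₀(d/10 pc) = 5 log₁₀(1690) − 5 = 11.139
M = m − 5 log₁₀(d/10) = 6.9 − 11.139 = -4.239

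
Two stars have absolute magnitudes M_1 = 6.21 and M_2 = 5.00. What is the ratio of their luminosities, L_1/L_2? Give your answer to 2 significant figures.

ΔM = M_1 − M_2 = 1.21
L_1/L_2 = 10^(−0.4 ΔM) = 10^-0.484 = 0.3281

L_1/L_2 ≈ 0.33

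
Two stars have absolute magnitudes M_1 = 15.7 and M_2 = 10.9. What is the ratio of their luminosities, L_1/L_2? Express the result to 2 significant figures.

L_1/L_2 ≈ 0.012

ΔM = M_1 − M_2 = 4.8
L_1/L_2 = 10^(−0.4 ΔM) = 10^-1.920 = 0.01202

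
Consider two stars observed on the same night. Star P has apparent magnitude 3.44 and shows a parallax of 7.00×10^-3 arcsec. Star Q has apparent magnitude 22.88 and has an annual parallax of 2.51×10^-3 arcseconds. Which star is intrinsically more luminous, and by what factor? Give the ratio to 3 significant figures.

Star P is more luminous, by a factor of 7.68×10^6.

Star P: d = 1/p = 1/7.00×10^-3″ = 142.9 pc
Star P: M = m − 5 log₁₀ d + 5 = 3.44 − 5·2.1549 + 5 = -2.335
Star Q: d = 1/p = 1/2.51×10^-3″ = 398.4 pc
Star Q: M = m − 5 log₁₀ d + 5 = 22.88 − 5·2.6003 + 5 = 14.878
ΔM = M_P − M_Q = -2.335 − (14.878) = -17.213; smaller M is more luminous → Star P.
L ratio = 10^(0.4 |ΔM|) = 10^6.885 = 7.676×10^6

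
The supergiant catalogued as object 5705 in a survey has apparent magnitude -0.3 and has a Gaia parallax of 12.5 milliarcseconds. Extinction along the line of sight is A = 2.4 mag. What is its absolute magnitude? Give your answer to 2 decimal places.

M ≈ -7.22

p = 12.5 mas = 0.0125″ → d = 1/p = 80.00 pc
5 log₁₀(d/10 pc) = 5 log₁₀(80.00) − 5 = 4.515
M = m − 5 log₁₀(d/10) − A = -0.3 − 4.515 − 2.4 = -7.215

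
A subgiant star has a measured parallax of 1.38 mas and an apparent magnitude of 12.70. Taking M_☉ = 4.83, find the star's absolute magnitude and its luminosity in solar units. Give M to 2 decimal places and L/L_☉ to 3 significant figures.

M ≈ 3.40; L/L_☉ ≈ 3.73

d = 1/p = 1000/1.38 mas = 724.6 pc
M = m − 5 log₁₀ d + 5 = 12.70 − 5·2.8601 + 5 = 3.399
M − M_☉ = 3.399 − 4.83 = -1.431
L/L_☉ = 10^(−0.4 × -1.431) = 3.735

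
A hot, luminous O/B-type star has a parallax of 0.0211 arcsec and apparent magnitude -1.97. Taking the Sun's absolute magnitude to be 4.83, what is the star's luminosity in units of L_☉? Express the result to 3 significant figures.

d = 1/p = 1/0.0211″ = 47.39 pc
M = m − 5 log₁₀ d + 5 = -1.97 − 5·1.6757 + 5 = -5.349
M − M_☉ = -5.349 − 4.83 = -10.179
L/L_☉ = 10^(−0.4 × -10.179) = 11790

L/L_☉ ≈ 11800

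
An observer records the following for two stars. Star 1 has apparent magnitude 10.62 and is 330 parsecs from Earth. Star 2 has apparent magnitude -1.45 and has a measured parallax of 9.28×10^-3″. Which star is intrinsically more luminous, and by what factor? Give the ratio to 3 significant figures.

Star 1: M = m − 5 log₁₀ d + 5 = 10.62 − 5·2.5185 + 5 = 3.027
Star 2: d = 1/p = 1/9.28×10^-3″ = 107.8 pc
Star 2: M = m − 5 log₁₀ d + 5 = -1.45 − 5·2.0325 + 5 = -6.612
ΔM = M_1 − M_2 = 3.027 − (-6.612) = 9.640; smaller M is more luminous → Star 2.
L ratio = 10^(0.4 |ΔM|) = 10^3.856 = 7176

Star 2 is more luminous, by a factor of 7180.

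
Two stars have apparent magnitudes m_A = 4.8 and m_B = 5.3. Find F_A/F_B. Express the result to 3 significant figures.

F_A/F_B ≈ 1.58

Δm = 4.8 − (5.3) = -0.5
Flux ratio = 10^(−0.4 Δm) = 10^(−0.4 × -0.5) = 10^0.200 = 1.585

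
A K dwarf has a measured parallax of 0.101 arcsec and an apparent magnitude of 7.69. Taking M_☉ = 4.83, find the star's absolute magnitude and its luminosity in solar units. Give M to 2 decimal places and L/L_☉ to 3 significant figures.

d = 1/p = 1/0.101″ = 9.901 pc
M = m − 5 log₁₀ d + 5 = 7.69 − 5·0.9957 + 5 = 7.712
M − M_☉ = 7.712 − 4.83 = 2.882
L/L_☉ = 10^(−0.4 × 2.882) = 0.07037

M ≈ 7.71; L/L_☉ ≈ 0.0704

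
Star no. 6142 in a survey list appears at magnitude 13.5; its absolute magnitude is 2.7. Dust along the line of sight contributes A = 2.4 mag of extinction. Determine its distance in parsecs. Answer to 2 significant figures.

d ≈ 480 pc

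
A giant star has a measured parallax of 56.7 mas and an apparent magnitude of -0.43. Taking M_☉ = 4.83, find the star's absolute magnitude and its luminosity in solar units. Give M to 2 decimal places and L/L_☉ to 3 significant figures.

d = 1/p = 1000/56.7 mas = 17.64 pc
M = m − 5 log₁₀ d + 5 = -0.43 − 5·1.2464 + 5 = -1.662
M − M_☉ = -1.662 − 4.83 = -6.492
L/L_☉ = 10^(−0.4 × -6.492) = 395.2

M ≈ -1.66; L/L_☉ ≈ 395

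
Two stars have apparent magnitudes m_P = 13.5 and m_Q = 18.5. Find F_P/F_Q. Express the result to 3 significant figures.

F_P/F_Q ≈ 100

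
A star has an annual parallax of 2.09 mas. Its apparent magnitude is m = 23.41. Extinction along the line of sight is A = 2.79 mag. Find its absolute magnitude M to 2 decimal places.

M ≈ 12.22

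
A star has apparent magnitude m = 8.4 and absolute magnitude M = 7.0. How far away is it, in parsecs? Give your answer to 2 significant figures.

μ = m − M = 1.400
m − M = 5 log₁₀ d − 5
log₁₀ d = (m − M)/5 + 1 = 1.2800
d = 10^1.2800 = 19.05 pc

d ≈ 19 pc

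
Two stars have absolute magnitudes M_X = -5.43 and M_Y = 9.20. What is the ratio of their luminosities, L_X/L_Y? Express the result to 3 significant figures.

ΔM = M_X − M_Y = -14.63
L_X/L_Y = 10^(−0.4 ΔM) = 10^5.852 = 711200

L_X/L_Y ≈ 711000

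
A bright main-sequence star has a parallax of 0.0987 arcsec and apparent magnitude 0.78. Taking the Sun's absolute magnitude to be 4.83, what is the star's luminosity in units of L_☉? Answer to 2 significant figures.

L/L_☉ ≈ 43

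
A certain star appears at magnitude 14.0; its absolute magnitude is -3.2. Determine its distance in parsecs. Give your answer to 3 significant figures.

d ≈ 27500 pc

μ = m − M = 17.200
m − M = 5 log₁₀ d − 5
log₁₀ d = (m − M)/5 + 1 = 4.4400
d = 10^4.4400 = 27540 pc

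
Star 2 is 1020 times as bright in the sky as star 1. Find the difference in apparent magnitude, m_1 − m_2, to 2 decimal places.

m_1 − m_2 ≈ 7.52

Pogson: Δm = −2.5 log₁₀(ratio) = −2.5 log₁₀(1020) = −2.5 × 3.0086 = -7.522
Star 2 is brighter so has the smaller magnitude: m_1 − m_2 is positive.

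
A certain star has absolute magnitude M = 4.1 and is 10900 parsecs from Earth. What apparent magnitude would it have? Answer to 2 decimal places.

m ≈ 19.29

m = M + 5 log₁₀ d − 5 = 4.1 + 5·4.0374 − 5 = 19.287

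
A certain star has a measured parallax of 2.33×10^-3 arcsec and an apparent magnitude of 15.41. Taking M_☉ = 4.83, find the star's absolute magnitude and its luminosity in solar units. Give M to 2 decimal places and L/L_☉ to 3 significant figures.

d = 1/p = 1/2.33×10^-3″ = 429.2 pc
M = m − 5 log₁₀ d + 5 = 15.41 − 5·2.6326 + 5 = 7.247
M − M_☉ = 7.247 − 4.83 = 2.417
L/L_☉ = 10^(−0.4 × 2.417) = 0.1080

M ≈ 7.25; L/L_☉ ≈ 0.108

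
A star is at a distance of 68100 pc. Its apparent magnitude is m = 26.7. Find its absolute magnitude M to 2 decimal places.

M ≈ 7.53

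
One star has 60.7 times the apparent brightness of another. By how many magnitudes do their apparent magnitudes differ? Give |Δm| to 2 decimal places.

|Δm| ≈ 4.46

Pogson: Δm = −2.5 log₁₀(ratio) = −2.5 log₁₀(60.7) = −2.5 × 1.7832 = -4.458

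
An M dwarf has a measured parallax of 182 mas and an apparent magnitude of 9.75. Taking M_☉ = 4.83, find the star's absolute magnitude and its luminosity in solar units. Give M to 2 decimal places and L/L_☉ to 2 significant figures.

M ≈ 11.05; L/L_☉ ≈ 3.2×10^-3

d = 1/p = 1000/182 mas = 5.495 pc
M = m − 5 log₁₀ d + 5 = 9.75 − 5·0.7399 + 5 = 11.050
M − M_☉ = 11.050 − 4.83 = 6.220
L/L_☉ = 10^(−0.4 × 6.220) = 3.250×10^-3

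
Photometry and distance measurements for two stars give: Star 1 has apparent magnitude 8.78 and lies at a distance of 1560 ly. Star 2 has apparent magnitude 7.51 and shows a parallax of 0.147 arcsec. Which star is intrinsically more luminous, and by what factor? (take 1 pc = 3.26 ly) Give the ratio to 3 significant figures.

Star 1: d = 1560 ly / 3.26 = 478.5 pc
Star 1: M = m − 5 log₁₀ d + 5 = 8.78 − 5·2.6799 + 5 = 0.380
Star 2: d = 1/p = 1/0.147″ = 6.803 pc
Star 2: M = m − 5 log₁₀ d + 5 = 7.51 − 5·0.8327 + 5 = 8.347
ΔM = M_1 − M_2 = 0.380 − (8.347) = -7.966; smaller M is more luminous → Star 1.
L ratio = 10^(0.4 |ΔM|) = 10^3.186 = 1536

Star 1 is more luminous, by a factor of 1540.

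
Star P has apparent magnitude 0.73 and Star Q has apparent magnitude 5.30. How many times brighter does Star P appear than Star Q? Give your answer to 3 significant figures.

67.3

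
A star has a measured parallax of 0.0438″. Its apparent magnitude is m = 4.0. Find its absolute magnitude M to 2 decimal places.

M ≈ 2.21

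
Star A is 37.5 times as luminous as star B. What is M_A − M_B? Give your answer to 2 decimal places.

Pogson: ΔM = −2.5 log₁₀(ratio) = −2.5 log₁₀(37.5) = −2.5 × 1.5740 = -3.935
Star A is brighter, so it has the smaller magnitude: the difference is negative.

M_A − M_B ≈ -3.94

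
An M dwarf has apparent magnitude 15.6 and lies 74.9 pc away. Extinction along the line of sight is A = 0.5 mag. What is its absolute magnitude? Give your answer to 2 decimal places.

5 log₁₀(d/10 pc) = 5 log₁₀(74.90) − 5 = 4.372
M = m − 5 log₁₀(d/10) − A = 15.6 − 4.372 − 0.5 = 10.728

M ≈ 10.73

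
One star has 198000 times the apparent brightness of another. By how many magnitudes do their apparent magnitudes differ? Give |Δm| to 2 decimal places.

|Δm| ≈ 13.24

Pogson: Δm = −2.5 log₁₀(ratio) = −2.5 log₁₀(198000) = −2.5 × 5.2967 = -13.242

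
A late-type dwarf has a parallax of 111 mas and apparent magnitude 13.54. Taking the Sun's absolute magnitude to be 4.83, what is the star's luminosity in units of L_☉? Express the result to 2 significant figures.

L/L_☉ ≈ 2.7×10^-4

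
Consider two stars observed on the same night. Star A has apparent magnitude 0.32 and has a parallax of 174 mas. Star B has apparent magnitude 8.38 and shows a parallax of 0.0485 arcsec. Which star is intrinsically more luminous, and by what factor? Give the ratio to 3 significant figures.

Star A is more luminous, by a factor of 130.

Star A: p = 174 mas = 0.174″ → d = 1/p = 5.747 pc
Star A: M = m − 5 log₁₀ d + 5 = 0.32 − 5·0.7595 + 5 = 1.523
Star B: d = 1/p = 1/0.0485″ = 20.62 pc
Star B: M = m − 5 log₁₀ d + 5 = 8.38 − 5·1.3143 + 5 = 6.809
ΔM = M_A − M_B = 1.523 − (6.809) = -5.286; smaller M is more luminous → Star A.
L ratio = 10^(0.4 |ΔM|) = 10^2.114 = 130.1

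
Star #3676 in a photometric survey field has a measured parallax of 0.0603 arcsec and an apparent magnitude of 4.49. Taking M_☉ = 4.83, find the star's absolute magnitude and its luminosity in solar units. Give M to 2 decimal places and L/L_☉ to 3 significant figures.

d = 1/p = 1/0.0603″ = 16.58 pc
M = m − 5 log₁₀ d + 5 = 4.49 − 5·1.2197 + 5 = 3.392
M − M_☉ = 3.392 − 4.83 = -1.438
L/L_☉ = 10^(−0.4 × -1.438) = 3.762

M ≈ 3.39; L/L_☉ ≈ 3.76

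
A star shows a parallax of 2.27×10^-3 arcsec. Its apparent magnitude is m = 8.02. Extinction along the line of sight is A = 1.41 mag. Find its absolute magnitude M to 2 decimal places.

d = 1/p = 1/2.27×10^-3″ = 440.5 pc
5 log₁₀(d/10 pc) = 5 log₁₀(440.5) − 5 = 8.220
M = m − 5 log₁₀(d/10) − A = 8.02 − 8.220 − 1.41 = -1.610

M ≈ -1.61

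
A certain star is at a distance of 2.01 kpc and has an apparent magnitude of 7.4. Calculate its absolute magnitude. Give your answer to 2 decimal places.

M ≈ -4.12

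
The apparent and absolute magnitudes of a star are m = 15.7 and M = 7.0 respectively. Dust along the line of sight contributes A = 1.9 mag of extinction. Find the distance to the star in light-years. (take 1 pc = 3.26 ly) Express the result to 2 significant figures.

d ≈ 750 ly

m − M = 5 log₁₀(d/10 pc) + A  ⇒  15.7 − (7.0) − 1.9 = 5 log₁₀(d/10)
6.800 = 5 log₁₀(d/10)
log₁₀ d = (m − M − A)/5 + 1 = 2.3600
d = 10^2.3600 = 229.1 pc
= 746.8 ly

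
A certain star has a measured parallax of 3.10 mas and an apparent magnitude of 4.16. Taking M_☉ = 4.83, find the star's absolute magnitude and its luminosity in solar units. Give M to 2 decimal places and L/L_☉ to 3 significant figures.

d = 1/p = 1000/3.10 mas = 322.6 pc
M = m − 5 log₁₀ d + 5 = 4.16 − 5·2.5086 + 5 = -3.383
M − M_☉ = -3.383 − 4.83 = -8.213
L/L_☉ = 10^(−0.4 × -8.213) = 1929

M ≈ -3.38; L/L_☉ ≈ 1930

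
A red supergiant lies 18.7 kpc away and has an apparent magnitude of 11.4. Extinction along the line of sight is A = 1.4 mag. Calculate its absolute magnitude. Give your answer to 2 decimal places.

M ≈ -6.36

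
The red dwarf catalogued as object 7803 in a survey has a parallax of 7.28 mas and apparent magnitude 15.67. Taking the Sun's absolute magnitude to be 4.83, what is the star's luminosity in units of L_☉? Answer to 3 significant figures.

L/L_☉ ≈ 8.70×10^-3

d = 1/p = 1000/7.28 mas = 137.4 pc
M = m − 5 log₁₀ d + 5 = 15.67 − 5·2.1379 + 5 = 9.981
M − M_☉ = 9.981 − 4.83 = 5.151
L/L_☉ = 10^(−0.4 × 5.151) = 8.704×10^-3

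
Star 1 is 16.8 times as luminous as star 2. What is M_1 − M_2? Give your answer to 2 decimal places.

Pogson: ΔM = −2.5 log₁₀(ratio) = −2.5 log₁₀(16.8) = −2.5 × 1.2253 = -3.063
Star 1 is brighter, so it has the smaller magnitude: the difference is negative.

M_1 − M_2 ≈ -3.06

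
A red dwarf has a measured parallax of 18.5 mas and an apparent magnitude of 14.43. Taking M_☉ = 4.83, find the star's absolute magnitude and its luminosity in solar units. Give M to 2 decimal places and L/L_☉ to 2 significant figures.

M ≈ 10.77; L/L_☉ ≈ 4.2×10^-3

d = 1/p = 1000/18.5 mas = 54.05 pc
M = m − 5 log₁₀ d + 5 = 14.43 − 5·1.7328 + 5 = 10.766
M − M_☉ = 10.766 − 4.83 = 5.936
L/L_☉ = 10^(−0.4 × 5.936) = 4.223×10^-3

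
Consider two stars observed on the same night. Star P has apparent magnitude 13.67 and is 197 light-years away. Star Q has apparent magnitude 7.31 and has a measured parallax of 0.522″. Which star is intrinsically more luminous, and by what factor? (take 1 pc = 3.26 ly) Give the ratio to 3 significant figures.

Star P is more luminous, by a factor of 2.84.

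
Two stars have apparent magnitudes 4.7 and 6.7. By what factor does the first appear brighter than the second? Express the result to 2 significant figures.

6.3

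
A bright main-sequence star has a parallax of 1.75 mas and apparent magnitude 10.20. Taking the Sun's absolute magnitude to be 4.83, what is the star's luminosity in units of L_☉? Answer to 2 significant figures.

d = 1/p = 1000/1.75 mas = 571.4 pc
M = m − 5 log₁₀ d + 5 = 10.20 − 5·2.7570 + 5 = 1.415
M − M_☉ = 1.415 − 4.83 = -3.415
L/L_☉ = 10^(−0.4 × -3.415) = 23.22

L/L_☉ ≈ 23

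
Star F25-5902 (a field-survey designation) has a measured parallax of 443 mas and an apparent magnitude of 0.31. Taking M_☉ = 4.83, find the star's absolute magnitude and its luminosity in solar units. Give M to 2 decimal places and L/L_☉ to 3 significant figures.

d = 1/p = 1000/443 mas = 2.257 pc
M = m − 5 log₁₀ d + 5 = 0.31 − 5·0.3536 + 5 = 3.542
M − M_☉ = 3.542 − 4.83 = -1.288
L/L_☉ = 10^(−0.4 × -1.288) = 3.275

M ≈ 3.54; L/L_☉ ≈ 3.27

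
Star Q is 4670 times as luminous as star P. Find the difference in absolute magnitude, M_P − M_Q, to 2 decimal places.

M_P − M_Q ≈ 9.17

Pogson: ΔM = −2.5 log₁₀(ratio) = −2.5 log₁₀(4670) = −2.5 × 3.6693 = -9.173
Star Q is brighter so has the smaller magnitude: M_P − M_Q is positive.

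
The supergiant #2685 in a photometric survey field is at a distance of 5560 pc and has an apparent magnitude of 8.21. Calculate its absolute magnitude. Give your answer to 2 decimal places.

M ≈ -5.52

5 log₁₀(d/10 pc) = 5 log₁₀(5560) − 5 = 13.725
M = m − 5 log₁₀(d/10) = 8.21 − 13.725 = -5.515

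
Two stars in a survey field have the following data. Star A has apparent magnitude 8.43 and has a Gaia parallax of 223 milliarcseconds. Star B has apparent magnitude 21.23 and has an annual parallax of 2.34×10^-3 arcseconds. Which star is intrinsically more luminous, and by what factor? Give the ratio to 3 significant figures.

Star A is more luminous, by a factor of 14.5.

Star A: p = 223 mas = 0.223″ → d = 1/p = 4.484 pc
Star A: M = m − 5 log₁₀ d + 5 = 8.43 − 5·0.6517 + 5 = 10.172
Star B: d = 1/p = 1/2.34×10^-3″ = 427.4 pc
Star B: M = m − 5 log₁₀ d + 5 = 21.23 − 5·2.6308 + 5 = 13.076
ΔM = M_A − M_B = 10.172 − (13.076) = -2.905; smaller M is more luminous → Star A.
L ratio = 10^(0.4 |ΔM|) = 10^1.162 = 14.52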